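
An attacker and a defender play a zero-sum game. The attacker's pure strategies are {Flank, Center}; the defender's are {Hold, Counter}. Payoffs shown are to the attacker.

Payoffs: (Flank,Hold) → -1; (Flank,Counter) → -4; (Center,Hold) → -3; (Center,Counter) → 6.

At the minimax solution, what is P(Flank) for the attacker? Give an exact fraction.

3/4

Row minima: Flank → -4, Center → -3; maximin = -3.
Column maxima: Hold → -1, Counter → 6; minimax = -1.
-3 ≠ -1, so there is no saddle point; optimal play is mixed.
Let the attacker play Flank with probability p. Expected payoff against Hold: (-1)p + (-3)(1−p) = 2p − 3; against Counter: (-4)p + 6(1−p) = −10p + 6.
Setting these equal: 2p − 3 = −10p + 6 ⇒ 12p = 9 ⇒ p = 3/4, and the value is (2)·(3/4) − 3 = -3/2.
For the defender: with q = P(Hold), equating Flank's and Center's payoffs gives 3q − 4 = −9q + 6 ⇒ q = 5/6.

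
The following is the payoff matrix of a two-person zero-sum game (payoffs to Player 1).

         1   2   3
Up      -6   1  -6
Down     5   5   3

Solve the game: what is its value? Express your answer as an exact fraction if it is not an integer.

3

Row minima: Up → -6, Down → 3; maximin = 3.
Column maxima: 1 → 5, 2 → 5, 3 → 3; minimax = 3.
Since maximin = minimax = 3, there is a saddle point and the value is 3.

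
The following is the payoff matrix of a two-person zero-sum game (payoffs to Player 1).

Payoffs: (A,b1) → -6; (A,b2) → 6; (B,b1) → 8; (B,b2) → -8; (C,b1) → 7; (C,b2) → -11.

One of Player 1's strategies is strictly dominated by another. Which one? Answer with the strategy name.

B gives a strictly higher payoff than C against every column: 8 > 7, -8 > -11.
So C is strictly dominated and Player 1 never plays it.

C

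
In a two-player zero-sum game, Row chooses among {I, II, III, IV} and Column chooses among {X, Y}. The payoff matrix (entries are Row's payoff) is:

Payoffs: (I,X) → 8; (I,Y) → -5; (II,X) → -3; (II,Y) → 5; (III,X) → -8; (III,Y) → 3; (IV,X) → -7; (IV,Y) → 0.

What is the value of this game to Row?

25/21

Row minima: I → -5, II → -3, III → -8, IV → -7; maximin = -3.
Column maxima: X → 8, Y → 5; minimax = 5.
-3 ≠ 5, so there is no saddle point; optimal play is mixed.
III is strictly dominated by II, so Row never plays it.
IV is strictly dominated by II, so Row never plays it.
On the remaining 2×2 (I, II vs X, Y):
Let Row play I with probability p. Expected payoff against X: 8p + (-3)(1−p) = 11p − 3; against Y: (-5)p + 5(1−p) = −10p + 5.
Setting these equal: 11p − 3 = −10p + 5 ⇒ 21p = 8 ⇒ p = 8/21, and the value is (11)·(8/21) − 3 = 25/21.
For Column: with q = P(X), equating I's and II's payoffs gives 13q − 5 = −8q + 5 ⇒ q = 10/21.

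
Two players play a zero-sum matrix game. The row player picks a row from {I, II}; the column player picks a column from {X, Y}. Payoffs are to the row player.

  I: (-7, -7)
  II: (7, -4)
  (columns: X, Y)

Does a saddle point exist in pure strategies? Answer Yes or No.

Yes

Row minima: I → -7, II → -4; maximin = -4.
Column maxima: X → 7, Y → -4; minimax = -4.
maximin = minimax = -4, so a saddle point exists.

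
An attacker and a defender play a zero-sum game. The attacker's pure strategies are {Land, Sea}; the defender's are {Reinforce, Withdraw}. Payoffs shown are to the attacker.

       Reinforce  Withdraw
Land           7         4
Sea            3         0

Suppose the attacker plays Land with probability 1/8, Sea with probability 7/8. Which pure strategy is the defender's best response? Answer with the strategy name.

Withdraw

If the defender plays Reinforce, the attacker's expected payoff is (1/8)·7 + (7/8)·3 = 7/2.
If the defender plays Withdraw, the attacker's expected payoff is (1/8)·4 + (7/8)·0 = 1/2.
The defender minimizes the attacker's payoff; the smallest is 1/2, so the best response is Withdraw.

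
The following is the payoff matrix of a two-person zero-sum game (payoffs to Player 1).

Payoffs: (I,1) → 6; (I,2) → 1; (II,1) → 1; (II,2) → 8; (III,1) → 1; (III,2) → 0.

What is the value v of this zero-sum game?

Row minima: I → 1, II → 1, III → 0; maximin = 1.
Column maxima: 1 → 6, 2 → 8; minimax = 6.
1 ≠ 6, so there is no saddle point; optimal play is mixed.
III is strictly dominated by I, so Player 1 never plays it.
On the remaining 2×2 (I, II vs 1, 2):
Let Player 1 play I with probability p. Expected payoff against 1: 6p + 1(1−p) = 5p + 1; against 2: 1p + 8(1−p) = −7p + 8.
Setting these equal: 5p + 1 = −7p + 8 ⇒ 12p = 7 ⇒ p = 7/12, and the value is (5)·(7/12) + 1 = 47/12.
For Player 2: with q = P(1), equating I's and II's payoffs gives 5q + 1 = −7q + 8 ⇒ q = 7/12.

47/12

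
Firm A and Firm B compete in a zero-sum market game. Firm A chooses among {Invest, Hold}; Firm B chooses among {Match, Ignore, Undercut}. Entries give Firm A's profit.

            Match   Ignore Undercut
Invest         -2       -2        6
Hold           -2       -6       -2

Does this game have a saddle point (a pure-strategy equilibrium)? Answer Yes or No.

Yes

Row minima: Invest → -2, Hold → -6; maximin = -2.
Column maxima: Match → -2, Ignore → -2, Undercut → 6; minimax = -2.
maximin = minimax = -2, so a saddle point exists.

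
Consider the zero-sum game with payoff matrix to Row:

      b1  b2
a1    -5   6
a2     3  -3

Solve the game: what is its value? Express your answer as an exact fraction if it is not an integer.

3/17

Row minima: a1 → -5, a2 → -3; maximin = -3.
Column maxima: b1 → 3, b2 → 6; minimax = 3.
-3 ≠ 3, so there is no saddle point; optimal play is mixed.
Let Row play a1 with probability p. Expected payoff against b1: (-5)p + 3(1−p) = −8p + 3; against b2: 6p + (-3)(1−p) = 9p − 3.
Setting these equal: −8p + 3 = 9p − 3 ⇒ −17p = -6 ⇒ p = 6/17, and the value is (-8)·(6/17) + 3 = 3/17.
For Column: with q = P(b1), equating a1's and a2's payoffs gives −11q + 6 = 6q − 3 ⇒ q = 9/17.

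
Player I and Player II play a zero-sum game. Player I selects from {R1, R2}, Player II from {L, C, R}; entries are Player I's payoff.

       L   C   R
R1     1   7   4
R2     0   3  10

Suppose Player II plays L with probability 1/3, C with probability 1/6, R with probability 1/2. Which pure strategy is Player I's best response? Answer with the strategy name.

R2

Expected payoff of R1: (1/3)·1 + (1/6)·7 + (1/2)·4 = 7/2.
Expected payoff of R2: (1/3)·0 + (1/6)·3 + (1/2)·10 = 11/2.
The largest is 11/2, so Player I's best response is R2.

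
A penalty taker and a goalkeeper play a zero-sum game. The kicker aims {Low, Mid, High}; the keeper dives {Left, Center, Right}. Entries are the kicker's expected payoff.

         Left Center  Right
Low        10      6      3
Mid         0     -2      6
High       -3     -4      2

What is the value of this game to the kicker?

42/11

Row minima: Low → 3, Mid → -2, High → -4; maximin = 3.
Column maxima: Left → 10, Center → 6, Right → 6; minimax = 6.
3 ≠ 6, so there is no saddle point; optimal play is mixed.
High is strictly dominated by Low, so the kicker never plays it.
Left is strictly dominated by Center (it gives the kicker strictly more in every row), so the keeper never plays it.
On the remaining 2×2 (Low, Mid vs Center, Right):
Let the kicker play Low with probability p. Expected payoff against Center: 6p + (-2)(1−p) = 8p − 2; against Right: 3p + 6(1−p) = −3p + 6.
Setting these equal: 8p − 2 = −3p + 6 ⇒ 11p = 8 ⇒ p = 8/11, and the value is (8)·(8/11) − 2 = 42/11.
For the keeper: with q = P(Center), equating Low's and Mid's payoffs gives 3q + 3 = −8q + 6 ⇒ q = 3/11.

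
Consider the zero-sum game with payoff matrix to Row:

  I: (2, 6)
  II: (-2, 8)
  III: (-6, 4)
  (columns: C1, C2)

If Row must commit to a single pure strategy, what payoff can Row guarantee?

2

Row minima: I → 2, II → -2, III → -6.
The best of these is 2.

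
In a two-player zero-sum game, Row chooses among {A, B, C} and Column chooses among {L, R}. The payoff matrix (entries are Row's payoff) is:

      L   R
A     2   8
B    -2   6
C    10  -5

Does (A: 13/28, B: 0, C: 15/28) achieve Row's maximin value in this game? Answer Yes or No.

Against L this mix gives (13/28)·2 + (15/28)·10 = 44/7.
Against R this mix gives (13/28)·8 + (15/28)·(-5) = 29/28.
Column will play R, holding Row to 29/28. Shifting weight toward the row that does better against R would raise this floor (the equalizing mix achieves 30/7 against both R and L), so the proposed strategy is not optimal.

No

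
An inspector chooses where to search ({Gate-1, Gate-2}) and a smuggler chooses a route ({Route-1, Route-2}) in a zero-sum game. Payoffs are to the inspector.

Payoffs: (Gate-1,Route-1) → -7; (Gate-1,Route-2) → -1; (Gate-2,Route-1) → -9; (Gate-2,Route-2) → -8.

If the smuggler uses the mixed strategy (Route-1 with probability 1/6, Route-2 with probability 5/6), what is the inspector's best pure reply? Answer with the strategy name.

Expected payoff of Gate-1: (1/6)·(-7) + (5/6)·(-1) = -2.
Expected payoff of Gate-2: (1/6)·(-9) + (5/6)·(-8) = -49/6.
The largest is -2, so the inspector's best response is Gate-1.

Gate-1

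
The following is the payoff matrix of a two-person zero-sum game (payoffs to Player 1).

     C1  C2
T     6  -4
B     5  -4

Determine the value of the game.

-4

Row minima: T → -4, B → -4; maximin = -4.
Column maxima: C1 → 6, C2 → -4; minimax = -4.
Since maximin = minimax = -4, there is a saddle point and the value is -4.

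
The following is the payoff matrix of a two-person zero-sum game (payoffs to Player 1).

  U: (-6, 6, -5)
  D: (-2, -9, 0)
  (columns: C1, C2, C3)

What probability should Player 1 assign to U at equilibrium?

7/19

Row minima: U → -6, D → -9; maximin = -6.
Column maxima: C1 → -2, C2 → 6, C3 → 0; minimax = -2.
-6 ≠ -2, so there is no saddle point; optimal play is mixed.
C3 is strictly dominated by C1 (it gives Player 1 strictly more in every row), so Player 2 never plays it.
On the remaining 2×2 (U, D vs C1, C2):
Let Player 1 play U with probability p. Expected payoff against C1: (-6)p + (-2)(1−p) = −4p − 2; against C2: 6p + (-9)(1−p) = 15p − 9.
Setting these equal: −4p − 2 = 15p − 9 ⇒ −19p = -7 ⇒ p = 7/19, and the value is (-4)·(7/19) − 2 = -66/19.
For Player 2: with q = P(C1), equating U's and D's payoffs gives −12q + 6 = 7q − 9 ⇒ q = 15/19.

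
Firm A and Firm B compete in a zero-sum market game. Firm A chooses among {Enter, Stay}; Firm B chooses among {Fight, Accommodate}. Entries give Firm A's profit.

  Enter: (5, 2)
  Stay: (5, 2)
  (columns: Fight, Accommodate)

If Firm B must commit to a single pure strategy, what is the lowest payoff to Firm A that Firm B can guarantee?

2

Column maxima: Fight → 5, Accommodate → 2.
The smallest of these is 2.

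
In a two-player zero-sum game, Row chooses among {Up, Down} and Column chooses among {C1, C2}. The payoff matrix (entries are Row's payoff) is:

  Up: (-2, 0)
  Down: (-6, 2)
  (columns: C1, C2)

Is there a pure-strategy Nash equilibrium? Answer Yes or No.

Yes

Row minima: Up → -2, Down → -6; maximin = -2.
Column maxima: C1 → -2, C2 → 2; minimax = -2.
maximin = minimax = -2, so a saddle point exists.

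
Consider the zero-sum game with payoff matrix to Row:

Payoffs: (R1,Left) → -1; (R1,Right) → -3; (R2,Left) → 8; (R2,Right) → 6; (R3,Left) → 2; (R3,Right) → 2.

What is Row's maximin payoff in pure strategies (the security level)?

Row minima: R1 → -3, R2 → 6, R3 → 2.
The best of these is 6.

6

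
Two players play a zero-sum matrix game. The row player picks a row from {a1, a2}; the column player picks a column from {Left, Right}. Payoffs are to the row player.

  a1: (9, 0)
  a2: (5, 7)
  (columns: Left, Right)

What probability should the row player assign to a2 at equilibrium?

Row minima: a1 → 0, a2 → 5; maximin = 5.
Column maxima: Left → 9, Right → 7; minimax = 7.
5 ≠ 7, so there is no saddle point; optimal play is mixed.
Let the row player play a1 with probability p. Expected payoff against Left: 9p + 5(1−p) = 4p + 5; against Right: 0p + 7(1−p) = −7p + 7.
Setting these equal: 4p + 5 = −7p + 7 ⇒ 11p = 2 ⇒ p = 2/11, and the value is (4)·(2/11) + 5 = 63/11.
For the column player: with q = P(Left), equating a1's and a2's payoffs gives 9q = −2q + 7 ⇒ q = 7/11.

9/11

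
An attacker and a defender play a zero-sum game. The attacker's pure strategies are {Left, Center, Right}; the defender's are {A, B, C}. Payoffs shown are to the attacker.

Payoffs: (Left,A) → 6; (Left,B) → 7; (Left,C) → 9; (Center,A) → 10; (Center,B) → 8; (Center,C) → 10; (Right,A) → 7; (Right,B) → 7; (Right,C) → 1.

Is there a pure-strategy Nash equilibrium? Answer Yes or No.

Row minima: Left → 6, Center → 8, Right → 1; maximin = 8.
Column maxima: A → 10, B → 8, C → 10; minimax = 8.
maximin = minimax = 8, so a saddle point exists.

Yes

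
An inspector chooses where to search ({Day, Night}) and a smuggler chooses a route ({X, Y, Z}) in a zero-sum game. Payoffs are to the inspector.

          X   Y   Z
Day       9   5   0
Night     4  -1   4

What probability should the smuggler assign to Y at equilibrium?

Row minima: Day → 0, Night → -1; maximin = 0.
Column maxima: X → 9, Y → 5, Z → 4; minimax = 4.
0 ≠ 4, so there is no saddle point; optimal play is mixed.
X is strictly dominated by Y (it gives the inspector strictly more in every row), so the smuggler never plays it.
On the remaining 2×2 (Day, Night vs Y, Z):
Let the inspector play Day with probability p. Expected payoff against Y: 5p + (-1)(1−p) = 6p − 1; against Z: 0p + 4(1−p) = −4p + 4.
Setting these equal: 6p − 1 = −4p + 4 ⇒ 10p = 5 ⇒ p = 1/2, and the value is (6)·(1/2) − 1 = 2.
For the smuggler: with q = P(Y), equating Day's and Night's payoffs gives 5q = −5q + 4 ⇒ q = 2/5.

2/5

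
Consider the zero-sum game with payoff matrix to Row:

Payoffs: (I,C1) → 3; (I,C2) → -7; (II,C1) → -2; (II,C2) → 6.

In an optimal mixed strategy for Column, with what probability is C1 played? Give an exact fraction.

Row minima: I → -7, II → -2; maximin = -2.
Column maxima: C1 → 3, C2 → 6; minimax = 3.
-2 ≠ 3, so there is no saddle point; optimal play is mixed.
Let Row play I with probability p. Expected payoff against C1: 3p + (-2)(1−p) = 5p − 2; against C2: (-7)p + 6(1−p) = −13p + 6.
Setting these equal: 5p − 2 = −13p + 6 ⇒ 18p = 8 ⇒ p = 4/9, and the value is (5)·(4/9) − 2 = 2/9.
For Column: with q = P(C1), equating I's and II's payoffs gives 10q − 7 = −8q + 6 ⇒ q = 13/18.

13/18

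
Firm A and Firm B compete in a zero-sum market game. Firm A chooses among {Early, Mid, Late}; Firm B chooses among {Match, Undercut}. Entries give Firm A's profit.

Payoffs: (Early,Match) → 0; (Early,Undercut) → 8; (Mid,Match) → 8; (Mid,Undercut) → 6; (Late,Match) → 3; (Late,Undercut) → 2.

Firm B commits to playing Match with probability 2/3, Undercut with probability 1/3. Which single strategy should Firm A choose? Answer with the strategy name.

Expected payoff of Early: (2/3)·0 + (1/3)·8 = 8/3.
Expected payoff of Mid: (2/3)·8 + (1/3)·6 = 22/3.
Expected payoff of Late: (2/3)·3 + (1/3)·2 = 8/3.
The largest is 22/3, so Firm A's best response is Mid.

Mid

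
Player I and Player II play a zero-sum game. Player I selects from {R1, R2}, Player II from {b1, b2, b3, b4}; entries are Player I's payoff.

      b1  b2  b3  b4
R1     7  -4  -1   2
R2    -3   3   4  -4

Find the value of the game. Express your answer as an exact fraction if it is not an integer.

Row minima: R1 → -4, R2 → -4; maximin = -4.
Column maxima: b1 → 7, b2 → 3, b3 → 4, b4 → 2; minimax = 2.
-4 ≠ 2, so there is no saddle point; optimal play is mixed.
b1 is strictly dominated by b4 (it gives Player I strictly more in every row), so Player II never plays it.
b3 is strictly dominated by b2 (it gives Player I strictly more in every row), so Player II never plays it.
On the remaining 2×2 (R1, R2 vs b2, b4):
Let Player I play R1 with probability p. Expected payoff against b2: (-4)p + 3(1−p) = −7p + 3; against b4: 2p + (-4)(1−p) = 6p − 4.
Setting these equal: −7p + 3 = 6p − 4 ⇒ −13p = -7 ⇒ p = 7/13, and the value is (-7)·(7/13) + 3 = -10/13.
For Player II: with q = P(b2), equating R1's and R2's payoffs gives −6q + 2 = 7q − 4 ⇒ q = 6/13.

-10/13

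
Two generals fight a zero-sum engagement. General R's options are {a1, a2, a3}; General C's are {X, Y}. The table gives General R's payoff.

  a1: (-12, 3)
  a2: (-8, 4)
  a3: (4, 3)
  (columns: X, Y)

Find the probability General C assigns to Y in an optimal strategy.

Row minima: a1 → -12, a2 → -8, a3 → 3; maximin = 3.
Column maxima: X → 4, Y → 4; minimax = 4.
3 ≠ 4, so there is no saddle point; optimal play is mixed.
a1 is strictly dominated by a2, so General R never plays it.
On the remaining 2×2 (a2, a3 vs X, Y):
Let General R play a2 with probability p. Expected payoff against X: (-8)p + 4(1−p) = −12p + 4; against Y: 4p + 3(1−p) = p + 3.
Setting these equal: −12p + 4 = p + 3 ⇒ −13p = -1 ⇒ p = 1/13, and the value is (-12)·(1/13) + 4 = 40/13.
For General C: with q = P(X), equating a2's and a3's payoffs gives −12q + 4 = q + 3 ⇒ q = 1/13.

12/13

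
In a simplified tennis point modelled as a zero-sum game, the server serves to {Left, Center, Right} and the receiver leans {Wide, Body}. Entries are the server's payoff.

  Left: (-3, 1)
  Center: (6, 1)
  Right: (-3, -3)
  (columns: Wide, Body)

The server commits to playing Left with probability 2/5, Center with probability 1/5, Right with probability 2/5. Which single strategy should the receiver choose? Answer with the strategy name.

Wide

If the receiver plays Wide, the server's expected payoff is (2/5)·(-3) + (1/5)·6 + (2/5)·(-3) = -6/5.
If the receiver plays Body, the server's expected payoff is (2/5)·1 + (1/5)·1 + (2/5)·(-3) = -3/5.
The receiver minimizes the server's payoff; the smallest is -6/5, so the best response is Wide.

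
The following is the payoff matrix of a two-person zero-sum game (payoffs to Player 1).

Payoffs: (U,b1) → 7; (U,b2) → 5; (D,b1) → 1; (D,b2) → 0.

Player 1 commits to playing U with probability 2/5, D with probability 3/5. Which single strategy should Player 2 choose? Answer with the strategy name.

If Player 2 plays b1, Player 1's expected payoff is (2/5)·7 + (3/5)·1 = 17/5.
If Player 2 plays b2, Player 1's expected payoff is (2/5)·5 + (3/5)·0 = 2.
Player 2 minimizes Player 1's payoff; the smallest is 2, so the best response is b2.

b2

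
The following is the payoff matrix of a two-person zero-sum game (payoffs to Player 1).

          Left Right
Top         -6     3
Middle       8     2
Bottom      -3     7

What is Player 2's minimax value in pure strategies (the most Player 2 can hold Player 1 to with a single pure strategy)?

7

Column maxima: Left → 8, Right → 7.
The smallest of these is 7.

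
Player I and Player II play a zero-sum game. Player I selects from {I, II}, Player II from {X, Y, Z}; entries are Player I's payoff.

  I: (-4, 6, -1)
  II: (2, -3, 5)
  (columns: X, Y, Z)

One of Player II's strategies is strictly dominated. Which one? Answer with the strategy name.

X holds Player I's payoff strictly below Z in every row: -4 < -1, 2 < 5.
So Z is strictly dominated for Player II.

Z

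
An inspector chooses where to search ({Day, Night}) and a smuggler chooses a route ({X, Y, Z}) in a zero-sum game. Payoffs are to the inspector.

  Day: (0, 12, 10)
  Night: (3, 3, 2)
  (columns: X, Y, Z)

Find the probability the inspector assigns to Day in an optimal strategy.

1/11

Row minima: Day → 0, Night → 2; maximin = 2.
Column maxima: X → 3, Y → 12, Z → 10; minimax = 3.
2 ≠ 3, so there is no saddle point; optimal play is mixed.
Y is strictly dominated by Z (it gives the inspector strictly more in every row), so the smuggler never plays it.
On the remaining 2×2 (Day, Night vs X, Z):
Let the inspector play Day with probability p. Expected payoff against X: 0p + 3(1−p) = −3p + 3; against Z: 10p + 2(1−p) = 8p + 2.
Setting these equal: −3p + 3 = 8p + 2 ⇒ −11p = -1 ⇒ p = 1/11, and the value is (-3)·(1/11) + 3 = 30/11.
For the smuggler: with q = P(X), equating Day's and Night's payoffs gives −10q + 10 = q + 2 ⇒ q = 8/11.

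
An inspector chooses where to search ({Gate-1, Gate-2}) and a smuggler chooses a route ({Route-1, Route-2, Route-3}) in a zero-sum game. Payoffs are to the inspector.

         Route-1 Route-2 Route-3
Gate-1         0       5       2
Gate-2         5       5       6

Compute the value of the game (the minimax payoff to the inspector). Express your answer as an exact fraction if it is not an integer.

5

Row minima: Gate-1 → 0, Gate-2 → 5; maximin = 5.
Column maxima: Route-1 → 5, Route-2 → 5, Route-3 → 6; minimax = 5.
Since maximin = minimax = 5, there is a saddle point and the value is 5.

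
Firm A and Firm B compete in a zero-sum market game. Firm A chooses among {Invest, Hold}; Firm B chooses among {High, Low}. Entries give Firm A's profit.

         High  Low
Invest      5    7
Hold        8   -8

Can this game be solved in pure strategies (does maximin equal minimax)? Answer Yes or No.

Row minima: Invest → 5, Hold → -8; maximin = 5.
Column maxima: High → 8, Low → 7; minimax = 7.
5 ≠ 7, so no pure-strategy equilibrium exists.

No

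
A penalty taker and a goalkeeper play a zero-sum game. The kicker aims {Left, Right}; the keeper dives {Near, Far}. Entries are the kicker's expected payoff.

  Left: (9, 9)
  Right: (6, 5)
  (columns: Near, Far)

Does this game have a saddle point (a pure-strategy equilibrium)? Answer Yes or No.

Row minima: Left → 9, Right → 5; maximin = 9.
Column maxima: Near → 9, Far → 9; minimax = 9.
maximin = minimax = 9, so a saddle point exists.

Yes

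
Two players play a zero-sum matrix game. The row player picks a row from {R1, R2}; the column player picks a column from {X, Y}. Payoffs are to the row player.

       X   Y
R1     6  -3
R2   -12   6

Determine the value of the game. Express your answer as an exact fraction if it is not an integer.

Row minima: R1 → -3, R2 → -12; maximin = -3.
Column maxima: X → 6, Y → 6; minimax = 6.
-3 ≠ 6, so there is no saddle point; optimal play is mixed.
Let the row player play R1 with probability p. Expected payoff against X: 6p + (-12)(1−p) = 18p − 12; against Y: (-3)p + 6(1−p) = −9p + 6.
Setting these equal: 18p − 12 = −9p + 6 ⇒ 27p = 18 ⇒ p = 2/3, and the value is (18)·(2/3) − 12 = 0.
For the column player: with q = P(X), equating R1's and R2's payoffs gives 9q − 3 = −18q + 6 ⇒ q = 1/3.

0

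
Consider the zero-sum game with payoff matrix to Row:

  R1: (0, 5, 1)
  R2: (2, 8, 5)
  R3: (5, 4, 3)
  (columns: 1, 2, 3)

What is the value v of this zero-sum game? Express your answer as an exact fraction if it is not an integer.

Row minima: R1 → 0, R2 → 2, R3 → 3; maximin = 3.
Column maxima: 1 → 5, 2 → 8, 3 → 5; minimax = 5.
3 ≠ 5, so there is no saddle point; optimal play is mixed.
R1 is strictly dominated by R2, so Row never plays it.
2 is strictly dominated by 3 (it gives Row strictly more in every row), so Column never plays it.
On the remaining 2×2 (R2, R3 vs 1, 3):
Let Row play R2 with probability p. Expected payoff against 1: 2p + 5(1−p) = −3p + 5; against 3: 5p + 3(1−p) = 2p + 3.
Setting these equal: −3p + 5 = 2p + 3 ⇒ −5p = -2 ⇒ p = 2/5, and the value is (-3)·(2/5) + 5 = 19/5.
For Column: with q = P(1), equating R2's and R3's payoffs gives −3q + 5 = 2q + 3 ⇒ q = 2/5.

19/5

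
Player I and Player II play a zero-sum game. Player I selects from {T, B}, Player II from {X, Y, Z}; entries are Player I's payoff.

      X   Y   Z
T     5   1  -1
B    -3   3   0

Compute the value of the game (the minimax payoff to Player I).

Row minima: T → -1, B → -3; maximin = -1.
Column maxima: X → 5, Y → 3, Z → 0; minimax = 0.
-1 ≠ 0, so there is no saddle point; optimal play is mixed.
Y is strictly dominated by Z (it gives Player I strictly more in every row), so Player II never plays it.
On the remaining 2×2 (T, B vs X, Z):
Let Player I play T with probability p. Expected payoff against X: 5p + (-3)(1−p) = 8p − 3; against Z: (-1)p + 0(1−p) = −p.
Setting these equal: 8p − 3 = −p ⇒ 9p = 3 ⇒ p = 1/3, and the value is (8)·(1/3) − 3 = -1/3.
For Player II: with q = P(X), equating T's and B's payoffs gives 6q − 1 = −3q ⇒ q = 1/9.

-1/3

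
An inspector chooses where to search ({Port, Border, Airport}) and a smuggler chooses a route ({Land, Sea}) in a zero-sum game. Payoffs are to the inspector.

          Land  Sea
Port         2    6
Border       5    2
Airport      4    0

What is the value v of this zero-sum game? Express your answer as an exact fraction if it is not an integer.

Row minima: Port → 2, Border → 2, Airport → 0; maximin = 2.
Column maxima: Land → 5, Sea → 6; minimax = 5.
2 ≠ 5, so there is no saddle point; optimal play is mixed.
Airport is strictly dominated by Border, so the inspector never plays it.
On the remaining 2×2 (Port, Border vs Land, Sea):
Let the inspector play Port with probability p. Expected payoff against Land: 2p + 5(1−p) = −3p + 5; against Sea: 6p + 2(1−p) = 4p + 2.
Setting these equal: −3p + 5 = 4p + 2 ⇒ −7p = -3 ⇒ p = 3/7, and the value is (-3)·(3/7) + 5 = 26/7.
For the smuggler: with q = P(Land), equating Port's and Border's payoffs gives −4q + 6 = 3q + 2 ⇒ q = 4/7.

26/7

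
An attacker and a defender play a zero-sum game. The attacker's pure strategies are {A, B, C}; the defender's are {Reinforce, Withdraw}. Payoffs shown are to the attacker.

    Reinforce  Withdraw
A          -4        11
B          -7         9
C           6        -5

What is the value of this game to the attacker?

23/13

Row minima: A → -4, B → -7, C → -5; maximin = -4.
Column maxima: Reinforce → 6, Withdraw → 11; minimax = 6.
-4 ≠ 6, so there is no saddle point; optimal play is mixed.
B is strictly dominated by A, so the attacker never plays it.
On the remaining 2×2 (A, C vs Reinforce, Withdraw):
Let the attacker play A with probability p. Expected payoff against Reinforce: (-4)p + 6(1−p) = −10p + 6; against Withdraw: 11p + (-5)(1−p) = 16p − 5.
Setting these equal: −10p + 6 = 16p − 5 ⇒ −26p = -11 ⇒ p = 11/26, and the value is (-10)·(11/26) + 6 = 23/13.
For the defender: with q = P(Reinforce), equating A's and C's payoffs gives −15q + 11 = 11q − 5 ⇒ q = 8/13.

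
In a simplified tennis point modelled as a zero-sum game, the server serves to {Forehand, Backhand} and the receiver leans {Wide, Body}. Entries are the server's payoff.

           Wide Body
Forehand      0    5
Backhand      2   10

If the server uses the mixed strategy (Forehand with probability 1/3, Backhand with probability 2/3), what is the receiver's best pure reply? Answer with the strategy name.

If the receiver plays Wide, the server's expected payoff is (1/3)·0 + (2/3)·2 = 4/3.
If the receiver plays Body, the server's expected payoff is (1/3)·5 + (2/3)·10 = 25/3.
The receiver minimizes the server's payoff; the smallest is 4/3, so the best response is Wide.

Wide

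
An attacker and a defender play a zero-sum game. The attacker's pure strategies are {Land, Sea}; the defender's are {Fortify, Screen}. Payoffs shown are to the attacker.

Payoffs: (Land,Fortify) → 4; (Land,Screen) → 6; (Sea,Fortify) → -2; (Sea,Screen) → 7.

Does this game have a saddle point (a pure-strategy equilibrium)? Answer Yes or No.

Row minima: Land → 4, Sea → -2; maximin = 4.
Column maxima: Fortify → 4, Screen → 7; minimax = 4.
maximin = minimax = 4, so a saddle point exists.

Yes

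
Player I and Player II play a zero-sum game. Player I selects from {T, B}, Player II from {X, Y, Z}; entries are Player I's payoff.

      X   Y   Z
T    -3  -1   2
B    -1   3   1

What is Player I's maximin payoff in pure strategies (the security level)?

Row minima: T → -3, B → -1.
The best of these is -1.

-1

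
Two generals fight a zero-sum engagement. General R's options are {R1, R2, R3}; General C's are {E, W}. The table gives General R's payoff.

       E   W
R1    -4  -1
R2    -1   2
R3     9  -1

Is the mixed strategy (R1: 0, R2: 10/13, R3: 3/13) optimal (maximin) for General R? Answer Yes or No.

Against E this mix gives (10/13)·(-1) + (3/13)·9 = 17/13.
Against W this mix gives (10/13)·2 + (3/13)·(-1) = 17/13.
All of General C's active replies (E, W) yield 17/13, and no column does worse for General R. The mix makes General C indifferent and guarantees 17/13, so it is optimal.

Yes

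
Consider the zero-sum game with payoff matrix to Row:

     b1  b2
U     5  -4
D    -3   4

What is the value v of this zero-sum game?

Row minima: U → -4, D → -3; maximin = -3.
Column maxima: b1 → 5, b2 → 4; minimax = 4.
-3 ≠ 4, so there is no saddle point; optimal play is mixed.
Let Row play U with probability p. Expected payoff against b1: 5p + (-3)(1−p) = 8p − 3; against b2: (-4)p + 4(1−p) = −8p + 4.
Setting these equal: 8p − 3 = −8p + 4 ⇒ 16p = 7 ⇒ p = 7/16, and the value is (8)·(7/16) − 3 = 1/2.
For Column: with q = P(b1), equating U's and D's payoffs gives 9q − 4 = −7q + 4 ⇒ q = 1/2.

1/2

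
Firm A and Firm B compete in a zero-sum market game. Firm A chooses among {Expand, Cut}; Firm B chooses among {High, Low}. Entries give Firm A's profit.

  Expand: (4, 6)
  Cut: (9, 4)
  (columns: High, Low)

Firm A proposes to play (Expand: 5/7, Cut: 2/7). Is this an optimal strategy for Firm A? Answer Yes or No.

Yes

Against High this mix gives (5/7)·4 + (2/7)·9 = 38/7.
Against Low this mix gives (5/7)·6 + (2/7)·4 = 38/7.
All of Firm B's active replies (High, Low) yield 38/7, and no column does worse for Firm A. The mix makes Firm B indifferent and guarantees 38/7, so it is optimal.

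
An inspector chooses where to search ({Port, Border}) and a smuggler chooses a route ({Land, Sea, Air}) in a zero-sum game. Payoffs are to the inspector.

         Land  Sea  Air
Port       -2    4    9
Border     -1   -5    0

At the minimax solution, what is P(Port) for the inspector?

Row minima: Port → -2, Border → -5; maximin = -2.
Column maxima: Land → -1, Sea → 4, Air → 9; minimax = -1.
-2 ≠ -1, so there is no saddle point; optimal play is mixed.
Air is strictly dominated by Land (it gives the inspector strictly more in every row), so the smuggler never plays it.
On the remaining 2×2 (Port, Border vs Land, Sea):
Let the inspector play Port with probability p. Expected payoff against Land: (-2)p + (-1)(1−p) = −p − 1; against Sea: 4p + (-5)(1−p) = 9p − 5.
Setting these equal: −p − 1 = 9p − 5 ⇒ −10p = -4 ⇒ p = 2/5, and the value is (-1)·(2/5) − 1 = -7/5.
For the smuggler: with q = P(Land), equating Port's and Border's payoffs gives −6q + 4 = 4q − 5 ⇒ q = 9/10.

2/5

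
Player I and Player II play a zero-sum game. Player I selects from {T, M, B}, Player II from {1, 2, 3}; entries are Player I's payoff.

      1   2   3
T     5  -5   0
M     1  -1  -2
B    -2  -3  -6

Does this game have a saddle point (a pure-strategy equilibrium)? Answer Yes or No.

No

Row minima: T → -5, M → -2, B → -6; maximin = -2.
Column maxima: 1 → 5, 2 → -1, 3 → 0; minimax = -1.
-2 ≠ -1, so no pure-strategy equilibrium exists.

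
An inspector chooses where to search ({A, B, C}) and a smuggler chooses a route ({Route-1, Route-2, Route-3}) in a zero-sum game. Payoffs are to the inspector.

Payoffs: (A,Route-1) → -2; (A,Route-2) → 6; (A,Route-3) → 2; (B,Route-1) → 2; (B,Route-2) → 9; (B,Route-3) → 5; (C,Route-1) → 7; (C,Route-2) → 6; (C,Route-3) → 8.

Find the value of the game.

51/8

Row minima: A → -2, B → 2, C → 6; maximin = 6.
Column maxima: Route-1 → 7, Route-2 → 9, Route-3 → 8; minimax = 7.
6 ≠ 7, so there is no saddle point; optimal play is mixed.
A is strictly dominated by B, so the inspector never plays it.
Route-3 is strictly dominated by Route-1 (it gives the inspector strictly more in every row), so the smuggler never plays it.
On the remaining 2×2 (B, C vs Route-1, Route-2):
Let the inspector play B with probability p. Expected payoff against Route-1: 2p + 7(1−p) = −5p + 7; against Route-2: 9p + 6(1−p) = 3p + 6.
Setting these equal: −5p + 7 = 3p + 6 ⇒ −8p = -1 ⇒ p = 1/8, and the value is (-5)·(1/8) + 7 = 51/8.
For the smuggler: with q = P(Route-1), equating B's and C's payoffs gives −7q + 9 = q + 6 ⇒ q = 3/8.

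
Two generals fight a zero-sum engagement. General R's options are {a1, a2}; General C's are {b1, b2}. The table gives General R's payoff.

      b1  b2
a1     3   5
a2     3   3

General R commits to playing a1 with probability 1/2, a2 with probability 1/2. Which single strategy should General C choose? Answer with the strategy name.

If General C plays b1, General R's expected payoff is (1/2)·3 + (1/2)·3 = 3.
If General C plays b2, General R's expected payoff is (1/2)·5 + (1/2)·3 = 4.
General C minimizes General R's payoff; the smallest is 3, so the best response is b1.

b1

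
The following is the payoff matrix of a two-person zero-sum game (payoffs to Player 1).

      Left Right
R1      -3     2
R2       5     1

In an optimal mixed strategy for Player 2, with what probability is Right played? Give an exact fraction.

8/9

Row minima: R1 → -3, R2 → 1; maximin = 1.
Column maxima: Left → 5, Right → 2; minimax = 2.
1 ≠ 2, so there is no saddle point; optimal play is mixed.
Let Player 1 play R1 with probability p. Expected payoff against Left: (-3)p + 5(1−p) = −8p + 5; against Right: 2p + 1(1−p) = p + 1.
Setting these equal: −8p + 5 = p + 1 ⇒ −9p = -4 ⇒ p = 4/9, and the value is (-8)·(4/9) + 5 = 13/9.
For Player 2: with q = P(Left), equating R1's and R2's payoffs gives −5q + 2 = 4q + 1 ⇒ q = 1/9.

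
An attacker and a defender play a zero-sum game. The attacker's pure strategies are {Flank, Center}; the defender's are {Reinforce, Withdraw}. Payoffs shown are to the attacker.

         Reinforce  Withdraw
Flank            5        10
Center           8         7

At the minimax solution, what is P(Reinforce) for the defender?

Row minima: Flank → 5, Center → 7; maximin = 7.
Column maxima: Reinforce → 8, Withdraw → 10; minimax = 8.
7 ≠ 8, so there is no saddle point; optimal play is mixed.
Let the attacker play Flank with probability p. Expected payoff against Reinforce: 5p + 8(1−p) = −3p + 8; against Withdraw: 10p + 7(1−p) = 3p + 7.
Setting these equal: −3p + 8 = 3p + 7 ⇒ −6p = -1 ⇒ p = 1/6, and the value is (-3)·(1/6) + 8 = 15/2.
For the defender: with q = P(Reinforce), equating Flank's and Center's payoffs gives −5q + 10 = q + 7 ⇒ q = 1/2.

1/2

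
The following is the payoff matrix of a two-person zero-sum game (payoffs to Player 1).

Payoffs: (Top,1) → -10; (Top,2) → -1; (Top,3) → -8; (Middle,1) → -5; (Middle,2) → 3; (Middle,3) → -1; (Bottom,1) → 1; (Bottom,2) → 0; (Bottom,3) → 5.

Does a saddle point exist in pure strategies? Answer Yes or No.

Row minima: Top → -10, Middle → -5, Bottom → 0; maximin = 0.
Column maxima: 1 → 1, 2 → 3, 3 → 5; minimax = 1.
0 ≠ 1, so no pure-strategy equilibrium exists.

No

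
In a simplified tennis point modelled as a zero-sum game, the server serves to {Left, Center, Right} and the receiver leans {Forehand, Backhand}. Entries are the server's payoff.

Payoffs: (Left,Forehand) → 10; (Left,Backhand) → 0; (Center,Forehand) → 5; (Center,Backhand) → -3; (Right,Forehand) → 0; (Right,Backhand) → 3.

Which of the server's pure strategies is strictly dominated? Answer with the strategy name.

Center

Left gives a strictly higher payoff than Center against every column: 10 > 5, 0 > -3.
So Center is strictly dominated and the server never plays it.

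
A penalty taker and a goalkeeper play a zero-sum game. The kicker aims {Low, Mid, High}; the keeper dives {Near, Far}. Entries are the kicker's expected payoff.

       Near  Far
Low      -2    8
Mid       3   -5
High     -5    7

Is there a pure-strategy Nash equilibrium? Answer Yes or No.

No

Row minima: Low → -2, Mid → -5, High → -5; maximin = -2.
Column maxima: Near → 3, Far → 8; minimax = 3.
-2 ≠ 3, so no pure-strategy equilibrium exists.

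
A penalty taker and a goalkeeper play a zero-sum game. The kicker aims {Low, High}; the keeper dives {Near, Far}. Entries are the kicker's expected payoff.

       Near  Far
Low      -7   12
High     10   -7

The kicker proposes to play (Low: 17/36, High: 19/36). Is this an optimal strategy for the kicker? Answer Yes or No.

Yes

Against Near this mix gives (17/36)·(-7) + (19/36)·10 = 71/36.
Against Far this mix gives (17/36)·12 + (19/36)·(-7) = 71/36.
All of the keeper's active replies (Near, Far) yield 71/36, and no column does worse for the kicker. The mix makes the keeper indifferent and guarantees 71/36, so it is optimal.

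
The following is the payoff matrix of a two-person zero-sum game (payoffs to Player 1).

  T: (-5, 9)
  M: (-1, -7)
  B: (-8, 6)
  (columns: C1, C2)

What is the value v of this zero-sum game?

Row minima: T → -5, M → -7, B → -8; maximin = -5.
Column maxima: C1 → -1, C2 → 9; minimax = -1.
-5 ≠ -1, so there is no saddle point; optimal play is mixed.
B is strictly dominated by T, so Player 1 never plays it.
On the remaining 2×2 (T, M vs C1, C2):
Let Player 1 play T with probability p. Expected payoff against C1: (-5)p + (-1)(1−p) = −4p − 1; against C2: 9p + (-7)(1−p) = 16p − 7.
Setting these equal: −4p − 1 = 16p − 7 ⇒ −20p = -6 ⇒ p = 3/10, and the value is (-4)·(3/10) − 1 = -11/5.
For Player 2: with q = P(C1), equating T's and M's payoffs gives −14q + 9 = 6q − 7 ⇒ q = 4/5.

-11/5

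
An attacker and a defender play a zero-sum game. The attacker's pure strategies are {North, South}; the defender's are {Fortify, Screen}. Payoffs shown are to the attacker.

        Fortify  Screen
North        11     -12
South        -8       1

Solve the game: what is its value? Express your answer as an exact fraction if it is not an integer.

Row minima: North → -12, South → -8; maximin = -8.
Column maxima: Fortify → 11, Screen → 1; minimax = 1.
-8 ≠ 1, so there is no saddle point; optimal play is mixed.
Let the attacker play North with probability p. Expected payoff against Fortify: 11p + (-8)(1−p) = 19p − 8; against Screen: (-12)p + 1(1−p) = −13p + 1.
Setting these equal: 19p − 8 = −13p + 1 ⇒ 32p = 9 ⇒ p = 9/32, and the value is (19)·(9/32) − 8 = -85/32.
For the defender: with q = P(Fortify), equating North's and South's payoffs gives 23q − 12 = −9q + 1 ⇒ q = 13/32.

-85/32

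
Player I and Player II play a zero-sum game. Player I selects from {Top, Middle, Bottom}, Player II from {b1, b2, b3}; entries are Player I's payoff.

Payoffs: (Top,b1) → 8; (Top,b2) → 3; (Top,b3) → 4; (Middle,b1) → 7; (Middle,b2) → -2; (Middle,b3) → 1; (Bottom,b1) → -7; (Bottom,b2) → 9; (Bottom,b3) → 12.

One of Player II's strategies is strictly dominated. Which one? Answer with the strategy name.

b2 holds Player I's payoff strictly below b3 in every row: 3 < 4, -2 < 1, 9 < 12.
So b3 is strictly dominated for Player II.

b3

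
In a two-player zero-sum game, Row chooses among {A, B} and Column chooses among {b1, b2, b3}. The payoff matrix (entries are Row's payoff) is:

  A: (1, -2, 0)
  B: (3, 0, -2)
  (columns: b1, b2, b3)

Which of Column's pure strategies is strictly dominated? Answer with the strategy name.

b1

b2 holds Row's payoff strictly below b1 in every row: -2 < 1, 0 < 3.
So b1 is strictly dominated for Column.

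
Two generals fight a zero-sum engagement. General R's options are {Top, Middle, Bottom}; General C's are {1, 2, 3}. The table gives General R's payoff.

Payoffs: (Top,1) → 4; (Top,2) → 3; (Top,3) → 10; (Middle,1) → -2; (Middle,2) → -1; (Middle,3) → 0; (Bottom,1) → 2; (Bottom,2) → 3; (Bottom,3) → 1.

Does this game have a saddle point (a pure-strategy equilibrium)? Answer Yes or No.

Yes

Row minima: Top → 3, Middle → -2, Bottom → 1; maximin = 3.
Column maxima: 1 → 4, 2 → 3, 3 → 10; minimax = 3.
maximin = minimax = 3, so a saddle point exists.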